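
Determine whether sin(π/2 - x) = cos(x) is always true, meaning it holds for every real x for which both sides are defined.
Claim: sin(π/2 - x) = cos(x).
Reasoning: Use sin(u - v) = sin(u)cos(v) - cos(u)sin(v) with u = π/2, v = x: sin(π/2)cos(x) - cos(π/2)sin(x) = 1·cos(x) - 0·sin(x) = cos(x).
So the two sides agree for every real x for which both sides are defined.

Conclusion: Yes, this is an identity.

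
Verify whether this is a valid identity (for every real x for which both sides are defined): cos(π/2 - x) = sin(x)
Claim: cos(π/2 - x) = sin(x).
Reasoning: Use cos(u - v) = cos(u)cos(v) + sin(u)sin(v) with u = π/2, v = x: cos(π/2)cos(x) + sin(π/2)sin(x) = 0·cos(x) + 1·sin(x) = sin(x).
So the two sides agree for every real x for which both sides are defined.

Conclusion: Yes, this is an identity.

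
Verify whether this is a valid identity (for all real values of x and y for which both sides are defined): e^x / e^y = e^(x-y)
Claim: e^x / e^y = e^(x-y).
Reasoning: 1/e^y = e^(-y), so e^x / e^y = e^x · e^(-y) = e^(x + (-y)) = e^(x-y) by the product rule for exponents.
So the two sides agree for all real values of x and y for which both sides are defined.

Conclusion: Yes, this is an identity.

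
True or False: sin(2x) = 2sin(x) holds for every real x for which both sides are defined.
False.

Claim: sin(2x) = 2sin(x).
Test a specific point where both sides are defined: x = 3π/4.
LHS = sin(2x) ≈ -1.0000
RHS = 2sin(x) ≈ 1.4142
Since -1.0000 ≠ 1.4142, the equation fails at this point, so it cannot hold for every real x for which both sides are defined.
The correct double-angle formula is sin(2x) = 2sin(x)cos(x).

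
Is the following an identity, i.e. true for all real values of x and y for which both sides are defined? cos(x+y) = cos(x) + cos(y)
Claim: cos(x+y) = cos(x) + cos(y).
Test a specific point where both sides are defined: x = -π/2, y = 3π/4.
LHS = cos(x+y) ≈ 0.7071
RHS = cos(x) + cos(y) ≈ -0.7071
Since 0.7071 ≠ -0.7071, the equation fails at this point, so it cannot hold for all real values of x and y for which both sides are defined.
The correct expansion is cos(x+y) = cos(x)cos(y) - sin(x)sin(y); cosine is not additive.

Conclusion: No, this is NOT an identity.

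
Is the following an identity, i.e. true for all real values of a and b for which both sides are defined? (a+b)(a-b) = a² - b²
Claim: (a+b)(a-b) = a² - b².
Reasoning: Expand: (a+b)(a-b) = a² - ab + ba - b² = a² - b² (the cross terms cancel).
So the two sides agree for all real values of a and b for which both sides are defined.

Conclusion: Yes, this is an identity.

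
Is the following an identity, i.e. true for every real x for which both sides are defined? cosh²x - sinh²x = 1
Claim: cosh²x - sinh²x = 1.
Reasoning: With cosh(x) = (e^x + e^-x)/2 and sinh(x) = (e^x - e^-x)/2: cosh²x = (e^(2x) + 2 + e^(-2x))/4 and sinh²x = (e^(2x) - 2 + e^(-2x))/4. Subtracting leaves 4/4 = 1.
So the two sides agree for every real x for which both sides are defined.

Conclusion: Yes, this is an identity.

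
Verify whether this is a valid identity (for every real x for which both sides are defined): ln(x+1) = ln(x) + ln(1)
No, this is NOT an identity.

Claim: ln(x+1) = ln(x) + ln(1).
Test a specific point where both sides are defined: x = 3/2.
LHS = ln(x+1) ≈ 0.9163
RHS = ln(x) + ln(1) ≈ 0.4055
Since 0.9163 ≠ 0.4055, the equation fails at this point, so it cannot hold for every real x for which both sides are defined.
ln(1) = 0, so the right side is just ln(x), which differs from ln(x+1).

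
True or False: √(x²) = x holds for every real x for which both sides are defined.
Claim: √(x²) = x.
Test a specific point where both sides are defined: x = -2.
LHS = √(x²) ≈ 2.0000
RHS = x ≈ -2.0000
Since 2.0000 ≠ -2.0000, the equation fails at this point, so it cannot hold for every real x for which both sides are defined.
√(x²) = |x|, which differs from x whenever x < 0 (both sides are defined for every real x).

Conclusion: False.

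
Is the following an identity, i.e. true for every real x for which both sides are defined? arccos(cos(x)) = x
Claim: arccos(cos(x)) = x.
Test a specific point where both sides are defined: x = -π/2.
LHS = arccos(cos(x)) ≈ 1.5708
RHS = x ≈ -1.5708
Since 1.5708 ≠ -1.5708, the equation fails at this point, so it cannot hold for every real x for which both sides are defined.
arccos only returns values in [0, π], so arccos(cos(x)) = x holds only for x in that interval, not for all real x.

Conclusion: No, this is NOT an identity.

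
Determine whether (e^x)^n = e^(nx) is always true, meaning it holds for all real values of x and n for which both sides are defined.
Claim: (e^x)^n = e^(nx).
Reasoning: e^x is a positive real number, and for a positive base B and real exponent n, B^n = e^(n·ln B). With B = e^x, ln B = x, so (e^x)^n = e^(n·x).
So the two sides agree for all real values of x and n for which both sides are defined.

Conclusion: Yes, this is an identity.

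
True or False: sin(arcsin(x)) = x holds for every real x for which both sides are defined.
Claim: sin(arcsin(x)) = x.
Reasoning: For -1 ≤ x ≤ 1 (where arcsin is defined), arcsin(x) is by definition an angle whose sine equals x. Taking the sine of that angle returns x. (Note the other order, arcsin(sin x) = x, is NOT an identity.)
So the two sides agree for every real x for which both sides are defined.

Conclusion: True.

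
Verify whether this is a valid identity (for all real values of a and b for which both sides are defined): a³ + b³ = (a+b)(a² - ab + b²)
Claim: a³ + b³ = (a+b)(a² - ab + b²).
Reasoning: Expand the right side: (a+b)(a² - ab + b²) = a³ - a²b + ab² + a²b - ab² + b³ = a³ + b³ (the middle terms cancel in pairs).
So the two sides agree for all real values of a and b for which both sides are defined.

Conclusion: Yes, this is an identity.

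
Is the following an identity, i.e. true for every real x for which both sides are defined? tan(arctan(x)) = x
Yes, this is an identity.

Claim: tan(arctan(x)) = x.
Reasoning: For every real x, arctan(x) is by definition the angle in (-π/2, π/2) whose tangent equals x. Taking the tangent of that angle returns x.
So the two sides agree for every real x for which both sides are defined.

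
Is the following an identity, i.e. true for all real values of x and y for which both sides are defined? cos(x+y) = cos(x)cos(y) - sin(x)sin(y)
Yes, this is an identity.

Claim: cos(x+y) = cos(x)cos(y) - sin(x)sin(y).
Reasoning: By Euler's formula e^(i(x+y)) = e^(ix)·e^(iy) = (cos x + i·sin x)(cos y + i·sin y). The real part of the left side is cos(x+y); the real part of the product is cos(x)cos(y) - sin(x)sin(y) (since i·i = -1).
So the two sides agree for all real values of x and y for which both sides are defined.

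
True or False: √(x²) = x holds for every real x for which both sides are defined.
False.

Claim: √(x²) = x.
Test a specific point where both sides are defined: x = -2.
LHS = √(x²) ≈ 2.0000
RHS = x ≈ -2.0000
Since 2.0000 ≠ -2.0000, the equation fails at this point, so it cannot hold for every real x for which both sides are defined.
√(x²) = |x|, which differs from x whenever x < 0 (both sides are defined for every real x).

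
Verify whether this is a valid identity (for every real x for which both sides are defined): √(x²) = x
Claim: √(x²) = x.
Test a specific point where both sides are defined: x = -3.
LHS = √(x²) ≈ 3.0000
RHS = x ≈ -3.0000
Since 3.0000 ≠ -3.0000, the equation fails at this point, so it cannot hold for every real x for which both sides are defined.
√(x²) = |x|, which differs from x whenever x < 0 (both sides are defined for every real x).

Conclusion: No, this is NOT an identity.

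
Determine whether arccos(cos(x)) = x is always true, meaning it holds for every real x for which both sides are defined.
No, this is NOT an identity.

Claim: arccos(cos(x)) = x.
Test a specific point where both sides are defined: x = -π/4.
LHS = arccos(cos(x)) ≈ 0.7854
RHS = x ≈ -0.7854
Since 0.7854 ≠ -0.7854, the equation fails at this point, so it cannot hold for every real x for which both sides are defined.
arccos only returns values in [0, π], so arccos(cos(x)) = x holds only for x in that interval, not for all real x.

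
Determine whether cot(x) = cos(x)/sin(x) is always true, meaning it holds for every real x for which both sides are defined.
Yes, this is an identity.

Claim: cot(x) = cos(x)/sin(x).
Reasoning: cot(x) is defined as 1/tan(x) = 1/(sin(x)/cos(x)) = cos(x)/sin(x), wherever sin(x) ≠ 0.
So the two sides agree for every real x for which both sides are defined.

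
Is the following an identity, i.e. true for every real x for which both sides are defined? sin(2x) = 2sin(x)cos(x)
Claim: sin(2x) = 2sin(x)cos(x).
Reasoning: Put y = x in the addition formula sin(x+y) = sin(x)cos(y) + cos(x)sin(y): sin(2x) = sin(x)cos(x) + cos(x)sin(x) = 2sin(x)cos(x).
So the two sides agree for every real x for which both sides are defined.

Conclusion: Yes, this is an identity.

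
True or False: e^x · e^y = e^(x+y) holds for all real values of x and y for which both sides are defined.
Claim: e^x · e^y = e^(x+y).
Reasoning: This is the law of exponents for a common base: multiplying powers adds exponents. E.g. from the series, (Σ x^j/j!)(Σ y^k/k!) = Σ_m (Σ_{j+k=m} x^j y^k/(j!k!)) = Σ_m (x+y)^m/m! by the binomial theorem.
So the two sides agree for all real values of x and y for which both sides are defined.

Conclusion: True.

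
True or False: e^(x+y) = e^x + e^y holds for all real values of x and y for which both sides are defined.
Claim: e^(x+y) = e^x + e^y.
Test a specific point where both sides are defined: x = -3, y = 3.
LHS = e^(x+y) ≈ 1.0000
RHS = e^x + e^y ≈ 20.1353
Since 1.0000 ≠ 20.1353, the equation fails at this point, so it cannot hold for all real values of x and y for which both sides are defined.
The correct rule is e^(x+y) = e^x · e^y (a product, not a sum).

Conclusion: False.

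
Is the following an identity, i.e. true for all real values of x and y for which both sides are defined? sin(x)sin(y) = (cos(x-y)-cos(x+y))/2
Claim: sin(x)sin(y) = (cos(x-y)-cos(x+y))/2.
Reasoning: cos(x-y) = cos(x)cos(y) + sin(x)sin(y) and cos(x+y) = cos(x)cos(y) - sin(x)sin(y). Subtracting, cos(x-y) - cos(x+y) = 2sin(x)sin(y); divide by 2.
So the two sides agree for all real values of x and y for which both sides are defined.

Conclusion: Yes, this is an identity.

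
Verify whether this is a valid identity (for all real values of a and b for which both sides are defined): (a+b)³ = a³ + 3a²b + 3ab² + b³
Claim: (a+b)³ = a³ + 3a²b + 3ab² + b³.
Reasoning: (a+b)³ = (a+b)(a+b)² = (a+b)(a² + 2ab + b²) = a³ + 2a²b + ab² + a²b + 2ab² + b³ = a³ + 3a²b + 3ab² + b³.
So the two sides agree for all real values of a and b for which both sides are defined.

Conclusion: Yes, this is an identity.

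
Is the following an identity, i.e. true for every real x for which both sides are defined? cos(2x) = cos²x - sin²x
Yes, this is an identity.

Claim: cos(2x) = cos²x - sin²x.
Reasoning: Put y = x in the addition formula cos(x+y) = cos(x)cos(y) - sin(x)sin(y): cos(2x) = cos²x - sin²x.
So the two sides agree for every real x for which both sides are defined.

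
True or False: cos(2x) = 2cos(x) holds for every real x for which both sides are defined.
False.

Claim: cos(2x) = 2cos(x).
Test a specific point where both sides are defined: x = π/4.
LHS = cos(2x) ≈ 0.0000
RHS = 2cos(x) ≈ 1.4142
Since 0.0000 ≠ 1.4142, the equation fails at this point, so it cannot hold for every real x for which both sides are defined.
The correct double-angle formula is cos(2x) = cos²x - sin²x.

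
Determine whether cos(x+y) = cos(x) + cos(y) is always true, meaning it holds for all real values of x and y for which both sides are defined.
Claim: cos(x+y) = cos(x) + cos(y).
Test a specific point where both sides are defined: x = -π/2, y = 3π/4.
LHS = cos(x+y) ≈ 0.7071
RHS = cos(x) + cos(y) ≈ -0.7071
Since 0.7071 ≠ -0.7071, the equation fails at this point, so it cannot hold for all real values of x and y for which both sides are defined.
The correct expansion is cos(x+y) = cos(x)cos(y) - sin(x)sin(y); cosine is not additive.

Conclusion: No, this is NOT an identity.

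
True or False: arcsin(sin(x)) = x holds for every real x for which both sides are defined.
Claim: arcsin(sin(x)) = x.
Test a specific point where both sides are defined: x = 3π/4.
LHS = arcsin(sin(x)) ≈ 0.7854
RHS = x ≈ 2.3562
Since 0.7854 ≠ 2.3562, the equation fails at this point, so it cannot hold for every real x for which both sides are defined.
arcsin only returns values in [-π/2, π/2], so arcsin(sin(x)) = x holds only for x in that interval, not for all real x.

Conclusion: False.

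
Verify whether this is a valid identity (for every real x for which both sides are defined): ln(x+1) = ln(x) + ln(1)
No, this is NOT an identity.

Claim: ln(x+1) = ln(x) + ln(1).
Test a specific point where both sides are defined: x = 3.
LHS = ln(x+1) ≈ 1.3863
RHS = ln(x) + ln(1) ≈ 1.0986
Since 1.3863 ≠ 1.0986, the equation fails at this point, so it cannot hold for every real x for which both sides are defined.
ln(1) = 0, so the right side is just ln(x), which differs from ln(x+1).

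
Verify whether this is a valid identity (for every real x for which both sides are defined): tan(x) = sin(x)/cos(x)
Claim: tan(x) = sin(x)/cos(x).
Reasoning: For an angle x whose terminal point on the unit circle is (cos x, sin x), tan(x) is defined as the ratio (second coordinate)/(first coordinate) = sin(x)/cos(x), wherever cos(x) ≠ 0.
So the two sides agree for every real x for which both sides are defined.

Conclusion: Yes, this is an identity.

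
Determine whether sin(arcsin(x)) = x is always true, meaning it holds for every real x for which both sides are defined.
Claim: sin(arcsin(x)) = x.
Reasoning: For -1 ≤ x ≤ 1 (where arcsin is defined), arcsin(x) is by definition an angle whose sine equals x. Taking the sine of that angle returns x. (Note the other order, arcsin(sin x) = x, is NOT an identity.)
So the two sides agree for every real x for which both sides are defined.

Conclusion: Yes, this is an identity.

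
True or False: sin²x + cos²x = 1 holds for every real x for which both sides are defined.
Claim: sin²x + cos²x = 1.
Reasoning: The point (cos x, sin x) lies on the unit circle X² + Y² = 1, so cos²x + sin²x = 1 for every real x.
So the two sides agree for every real x for which both sides are defined.

Conclusion: True.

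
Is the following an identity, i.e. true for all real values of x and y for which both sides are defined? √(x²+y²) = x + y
No, this is NOT an identity.

Claim: √(x²+y²) = x + y.
Test a specific point where both sides are defined: x = 4, y = 2.
LHS = √(x²+y²) ≈ 4.4721
RHS = x + y ≈ 6.0000
Since 4.4721 ≠ 6.0000, the equation fails at this point, so it cannot hold for all real values of x and y for which both sides are defined.
(x+y)² = x² + 2xy + y², not x² + y², so the square root does not split this way.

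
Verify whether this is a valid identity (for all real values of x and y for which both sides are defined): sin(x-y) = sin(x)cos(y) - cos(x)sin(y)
Yes, this is an identity.

Claim: sin(x-y) = sin(x)cos(y) - cos(x)sin(y).
Reasoning: Replace y by -y in sin(x+y) = sin(x)cos(y) + cos(x)sin(y) and use cos(-y) = cos(y), sin(-y) = -sin(y): sin(x-y) = sin(x)cos(y) - cos(x)sin(y).
So the two sides agree for all real values of x and y for which both sides are defined.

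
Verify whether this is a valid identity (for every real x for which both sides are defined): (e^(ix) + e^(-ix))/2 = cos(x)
Yes, this is an identity.

Claim: (e^(ix) + e^(-ix))/2 = cos(x).
Reasoning: By Euler's formula e^(ix) = cos(x) + i·sin(x) and e^(-ix) = cos(x) - i·sin(x). Adding cancels the sine terms: e^(ix) + e^(-ix) = 2cos(x); divide by 2.
So the two sides agree for every real x for which both sides are defined.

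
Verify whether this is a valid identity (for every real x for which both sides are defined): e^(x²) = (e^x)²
No, this is NOT an identity.

Claim: e^(x²) = (e^x)².
Test a specific point where both sides are defined: x = -2.
LHS = e^(x²) ≈ 54.5982
RHS = (e^x)² ≈ 0.0183
Since 54.5982 ≠ 0.0183, the equation fails at this point, so it cannot hold for every real x for which both sides are defined.
(e^x)² = e^(2x), and 2x ≠ x² in general.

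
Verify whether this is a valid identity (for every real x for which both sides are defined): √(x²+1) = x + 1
Claim: √(x²+1) = x + 1.
Test a specific point where both sides are defined: x = 1/2.
LHS = √(x²+1) ≈ 1.1180
RHS = x + 1 ≈ 1.5000
Since 1.1180 ≠ 1.5000, the equation fails at this point, so it cannot hold for every real x for which both sides are defined.
(x+1)² = x² + 2x + 1 ≠ x² + 1 unless x = 0.

Conclusion: No, this is NOT an identity.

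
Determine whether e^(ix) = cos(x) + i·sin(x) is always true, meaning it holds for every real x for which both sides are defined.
Claim: e^(ix) = cos(x) + i·sin(x).
Reasoning: Euler's formula. Expand e^(ix) = Σ (ix)^k / k!. Since i² = -1, the even-k terms are Σ (-1)^m x^(2m)/(2m)! = cos(x) and the odd-k terms are i · Σ (-1)^m x^(2m+1)/(2m+1)! = i·sin(x).
So the two sides agree for every real x for which both sides are defined.

Conclusion: Yes, this is an identity.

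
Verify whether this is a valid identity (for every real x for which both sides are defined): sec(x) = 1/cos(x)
Yes, this is an identity.

Claim: sec(x) = 1/cos(x).
Reasoning: sec(x) is by definition the reciprocal of cos(x), wherever cos(x) ≠ 0.
So the two sides agree for every real x for which both sides are defined.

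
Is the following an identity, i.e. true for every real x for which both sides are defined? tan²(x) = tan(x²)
Claim: tan²(x) = tan(x²).
Test a specific point where both sides are defined: x = 3π/4.
LHS = tan²(x) ≈ 1.0000
RHS = tan(x²) ≈ -0.8977
Since 1.0000 ≠ -0.8977, the equation fails at this point, so it cannot hold for every real x for which both sides are defined.
tan²(x) means (tan x)², squaring the output; tan(x²) squares the input. These are different functions.

Conclusion: No, this is NOT an identity.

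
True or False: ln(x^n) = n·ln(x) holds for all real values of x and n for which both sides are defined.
Claim: ln(x^n) = n·ln(x).
Reasoning: The right side requires x > 0. For x > 0, x^n = (e^(ln x))^n = e^(n·ln x), so taking ln of both sides gives ln(x^n) = n·ln(x).
So the two sides agree for all real values of x and n for which both sides are defined.

Conclusion: True.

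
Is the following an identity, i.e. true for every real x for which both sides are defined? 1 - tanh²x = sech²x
Claim: 1 - tanh²x = sech²x.
Reasoning: Divide cosh²x - sinh²x = 1 through by cosh²x (never zero): 1 - tanh²x = 1/cosh²x = sech²x.
So the two sides agree for every real x for which both sides are defined.

Conclusion: Yes, this is an identity.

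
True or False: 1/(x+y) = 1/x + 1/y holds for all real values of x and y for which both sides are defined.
False.

Claim: 1/(x+y) = 1/x + 1/y.
Test a specific point where both sides are defined: x = 2, y = 1.
LHS = 1/(x+y) ≈ 0.3333
RHS = 1/x + 1/y ≈ 1.5000
Since 0.3333 ≠ 1.5000, the equation fails at this point, so it cannot hold for all real values of x and y for which both sides are defined.
1/x + 1/y = (x+y)/(xy), which is not 1/(x+y).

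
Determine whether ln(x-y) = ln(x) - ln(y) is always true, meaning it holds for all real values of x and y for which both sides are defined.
Claim: ln(x-y) = ln(x) - ln(y).
Test a specific point where both sides are defined: x = 3, y = 3/2.
LHS = ln(x-y) ≈ 0.4055
RHS = ln(x) - ln(y) ≈ 0.6931
Since 0.4055 ≠ 0.6931, the equation fails at this point, so it cannot hold for all real values of x and y for which both sides are defined.
ln(x) - ln(y) = ln(x/y), not ln(x-y).

Conclusion: No, this is NOT an identity.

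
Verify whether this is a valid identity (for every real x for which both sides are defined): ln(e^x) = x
Yes, this is an identity.

Claim: ln(e^x) = x.
Reasoning: ln is the inverse of the exponential: ln(e^x) asks for the exponent p with e^p = e^x, and since e^p is one-to-one that exponent is p = x.
So the two sides agree for every real x for which both sides are defined.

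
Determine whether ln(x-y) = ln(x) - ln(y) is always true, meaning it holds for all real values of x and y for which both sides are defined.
No, this is NOT an identity.

Claim: ln(x-y) = ln(x) - ln(y).
Test a specific point where both sides are defined: x = 3, y = 2.
LHS = ln(x-y) ≈ 0.0000
RHS = ln(x) - ln(y) ≈ 0.4055
Since 0.0000 ≠ 0.4055, the equation fails at this point, so it cannot hold for all real values of x and y for which both sides are defined.
ln(x) - ln(y) = ln(x/y), not ln(x-y).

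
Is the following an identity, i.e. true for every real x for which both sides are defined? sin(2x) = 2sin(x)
Claim: sin(2x) = 2sin(x).
Test a specific point where both sides are defined: x = -π/2.
LHS = sin(2x) ≈ 0.0000
RHS = 2sin(x) ≈ -2.0000
Since 0.0000 ≠ -2.0000, the equation fails at this point, so it cannot hold for every real x for which both sides are defined.
The correct double-angle formula is sin(2x) = 2sin(x)cos(x).

Conclusion: No, this is NOT an identity.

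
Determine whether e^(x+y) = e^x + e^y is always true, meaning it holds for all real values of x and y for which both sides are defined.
No, this is NOT an identity.

Claim: e^(x+y) = e^x + e^y.
Test a specific point where both sides are defined: x = -3, y = -2.
LHS = e^(x+y) ≈ 0.0067
RHS = e^x + e^y ≈ 0.1851
Since 0.0067 ≠ 0.1851, the equation fails at this point, so it cannot hold for all real values of x and y for which both sides are defined.
The correct rule is e^(x+y) = e^x · e^y (a product, not a sum).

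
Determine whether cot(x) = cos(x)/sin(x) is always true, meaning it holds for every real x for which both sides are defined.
Yes, this is an identity.

Claim: cot(x) = cos(x)/sin(x).
Reasoning: cot(x) is defined as 1/tan(x) = 1/(sin(x)/cos(x)) = cos(x)/sin(x), wherever sin(x) ≠ 0.
So the two sides agree for every real x for which both sides are defined.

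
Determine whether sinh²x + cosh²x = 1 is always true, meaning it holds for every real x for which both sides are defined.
Claim: sinh²x + cosh²x = 1.
Test a specific point where both sides are defined: x = -1.
LHS = sinh²x + cosh²x ≈ 3.7622
RHS = 1 ≈ 1.0000
Since 3.7622 ≠ 1.0000, the equation fails at this point, so it cannot hold for every real x for which both sides are defined.
The correct hyperbolic identity is cosh²x - sinh²x = 1 (a difference); the sum sinh²x + cosh²x equals cosh(2x).

Conclusion: No, this is NOT an identity.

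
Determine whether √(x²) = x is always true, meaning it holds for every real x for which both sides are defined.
Claim: √(x²) = x.
Test a specific point where both sides are defined: x = -2.
LHS = √(x²) ≈ 2.0000
RHS = x ≈ -2.0000
Since 2.0000 ≠ -2.0000, the equation fails at this point, so it cannot hold for every real x for which both sides are defined.
√(x²) = |x|, which differs from x whenever x < 0 (both sides are defined for every real x).

Conclusion: No, this is NOT an identity.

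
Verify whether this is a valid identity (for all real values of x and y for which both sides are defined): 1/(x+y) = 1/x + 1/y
No, this is NOT an identity.

Claim: 1/(x+y) = 1/x + 1/y.
Test a specific point where both sides are defined: x = 3/2, y = 5.
LHS = 1/(x+y) ≈ 0.1538
RHS = 1/x + 1/y ≈ 0.8667
Since 0.1538 ≠ 0.8667, the equation fails at this point, so it cannot hold for all real values of x and y for which both sides are defined.
1/x + 1/y = (x+y)/(xy), which is not 1/(x+y).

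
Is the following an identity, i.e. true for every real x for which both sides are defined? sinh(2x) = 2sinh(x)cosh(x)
Claim: sinh(2x) = 2sinh(x)cosh(x).
Reasoning: 2sinh(x)cosh(x) = 2 · (e^x - e^-x)/2 · (e^x + e^-x)/2 = (e^(2x) - e^(-2x))/2 = sinh(2x).
So the two sides agree for every real x for which both sides are defined.

Conclusion: Yes, this is an identity.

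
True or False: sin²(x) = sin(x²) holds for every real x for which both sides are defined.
Claim: sin²(x) = sin(x²).
Test a specific point where both sides are defined: x = π/4.
LHS = sin²(x) ≈ 0.5000
RHS = sin(x²) ≈ 0.5785
Since 0.5000 ≠ 0.5785, the equation fails at this point, so it cannot hold for every real x for which both sides are defined.
sin²(x) means (sin x)², squaring the output; sin(x²) squares the input. These are different functions.

Conclusion: False.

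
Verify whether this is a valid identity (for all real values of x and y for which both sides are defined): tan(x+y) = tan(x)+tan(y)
Claim: tan(x+y) = tan(x)+tan(y).
Test a specific point where both sides are defined: x = 2π/3, y = π/4.
LHS = tan(x+y) ≈ -0.2679
RHS = tan(x)+tan(y) ≈ -0.7321
Since -0.2679 ≠ -0.7321, the equation fails at this point, so it cannot hold for all real values of x and y for which both sides are defined.
The correct formula is tan(x+y) = (tan(x) + tan(y))/(1 - tan(x)tan(y)).

Conclusion: No, this is NOT an identity.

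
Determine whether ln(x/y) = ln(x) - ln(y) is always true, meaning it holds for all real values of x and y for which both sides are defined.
Claim: ln(x/y) = ln(x) - ln(y).
Reasoning: Both sides are simultaneously defined only when x, y > 0. Write x = e^p, y = e^q. Then x/y = e^(p-q), so ln(x/y) = p - q = ln(x) - ln(y).
So the two sides agree for all real values of x and y for which both sides are defined.

Conclusion: Yes, this is an identity.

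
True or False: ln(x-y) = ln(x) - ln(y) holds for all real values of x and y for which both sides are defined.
Claim: ln(x-y) = ln(x) - ln(y).
Test a specific point where both sides are defined: x = 5, y = 3/2.
LHS = ln(x-y) ≈ 1.2528
RHS = ln(x) - ln(y) ≈ 1.2040
Since 1.2528 ≠ 1.2040, the equation fails at this point, so it cannot hold for all real values of x and y for which both sides are defined.
ln(x) - ln(y) = ln(x/y), not ln(x-y).

Conclusion: False.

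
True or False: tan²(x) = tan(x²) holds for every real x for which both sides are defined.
False.

Claim: tan²(x) = tan(x²).
Test a specific point where both sides are defined: x = π/3.
LHS = tan²(x) ≈ 3.0000
RHS = tan(x²) ≈ 1.9485
Since 3.0000 ≠ 1.9485, the equation fails at this point, so it cannot hold for every real x for which both sides are defined.
tan²(x) means (tan x)², squaring the output; tan(x²) squares the input. These are different functions.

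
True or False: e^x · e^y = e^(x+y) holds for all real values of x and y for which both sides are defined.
True.

Claim: e^x · e^y = e^(x+y).
Reasoning: This is the law of exponents for a common base: multiplying powers adds exponents. E.g. from the series, (Σ x^j/j!)(Σ y^k/k!) = Σ_m (Σ_{j+k=m} x^j y^k/(j!k!)) = Σ_m (x+y)^m/m! by the binomial theorem.
So the two sides agree for all real values of x and y for which both sides are defined.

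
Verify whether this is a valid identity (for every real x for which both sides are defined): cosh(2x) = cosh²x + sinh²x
Claim: cosh(2x) = cosh²x + sinh²x.
Reasoning: cosh²x = (e^(2x) + 2 + e^(-2x))/4 and sinh²x = (e^(2x) - 2 + e^(-2x))/4. Adding gives (2e^(2x) + 2e^(-2x))/4 = (e^(2x) + e^(-2x))/2 = cosh(2x).
So the two sides agree for every real x for which both sides are defined.

Conclusion: Yes, this is an identity.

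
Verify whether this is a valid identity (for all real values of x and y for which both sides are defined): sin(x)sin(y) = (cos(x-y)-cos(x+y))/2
Yes, this is an identity.

Claim: sin(x)sin(y) = (cos(x-y)-cos(x+y))/2.
Reasoning: cos(x-y) = cos(x)cos(y) + sin(x)sin(y) and cos(x+y) = cos(x)cos(y) - sin(x)sin(y). Subtracting, cos(x-y) - cos(x+y) = 2sin(x)sin(y); divide by 2.
So the two sides agree for all real values of x and y for which both sides are defined.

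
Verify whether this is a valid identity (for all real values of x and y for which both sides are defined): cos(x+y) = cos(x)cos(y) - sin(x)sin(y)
Claim: cos(x+y) = cos(x)cos(y) - sin(x)sin(y).
Reasoning: By Euler's formula e^(i(x+y)) = e^(ix)·e^(iy) = (cos x + i·sin x)(cos y + i·sin y). The real part of the left side is cos(x+y); the real part of the product is cos(x)cos(y) - sin(x)sin(y) (since i·i = -1).
So the two sides agree for all real values of x and y for which both sides are defined.

Conclusion: Yes, this is an identity.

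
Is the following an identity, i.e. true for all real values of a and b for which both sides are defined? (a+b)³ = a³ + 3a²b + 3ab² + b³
Claim: (a+b)³ = a³ + 3a²b + 3ab² + b³.
Reasoning: (a+b)³ = (a+b)(a+b)² = (a+b)(a² + 2ab + b²) = a³ + 2a²b + ab² + a²b + 2ab² + b³ = a³ + 3a²b + 3ab² + b³.
So the two sides agree for all real values of a and b for which both sides are defined.

Conclusion: Yes, this is an identity.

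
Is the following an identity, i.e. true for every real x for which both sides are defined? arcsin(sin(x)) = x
No, this is NOT an identity.

Claim: arcsin(sin(x)) = x.
Test a specific point where both sides are defined: x = 3π/4.
LHS = arcsin(sin(x)) ≈ 0.7854
RHS = x ≈ 2.3562
Since 0.7854 ≠ 2.3562, the equation fails at this point, so it cannot hold for every real x for which both sides are defined.
arcsin only returns values in [-π/2, π/2], so arcsin(sin(x)) = x holds only for x in that interval, not for all real x.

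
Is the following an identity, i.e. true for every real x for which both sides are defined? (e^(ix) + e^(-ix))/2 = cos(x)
Claim: (e^(ix) + e^(-ix))/2 = cos(x).
Reasoning: By Euler's formula e^(ix) = cos(x) + i·sin(x) and e^(-ix) = cos(x) - i·sin(x). Adding cancels the sine terms: e^(ix) + e^(-ix) = 2cos(x); divide by 2.
So the two sides agree for every real x for which both sides are defined.

Conclusion: Yes, this is an identity.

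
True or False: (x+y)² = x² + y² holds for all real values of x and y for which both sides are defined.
Claim: (x+y)² = x² + y².
Test a specific point where both sides are defined: x = 5, y = 3.
LHS = (x+y)² ≈ 64.0000
RHS = x² + y² ≈ 34.0000
Since 64.0000 ≠ 34.0000, the equation fails at this point, so it cannot hold for all real values of x and y for which both sides are defined.
The correct expansion is (x+y)² = x² + 2xy + y²; the cross term 2xy is missing.

Conclusion: False.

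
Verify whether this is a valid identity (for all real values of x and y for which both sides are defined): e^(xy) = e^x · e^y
Claim: e^(xy) = e^x · e^y.
Test a specific point where both sides are defined: x = 4, y = -2.
LHS = e^(xy) ≈ 0.0003
RHS = e^x · e^y ≈ 7.3891
Since 0.0003 ≠ 7.3891, the equation fails at this point, so it cannot hold for all real values of x and y for which both sides are defined.
e^x · e^y = e^(x+y), not e^(xy).

Conclusion: No, this is NOT an identity.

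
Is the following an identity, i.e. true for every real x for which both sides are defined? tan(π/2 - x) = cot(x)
Yes, this is an identity.

Claim: tan(π/2 - x) = cot(x).
Reasoning: tan(π/2 - x) = sin(π/2 - x)/cos(π/2 - x) = cos(x)/sin(x) = cot(x), using the cofunction identities sin(π/2 - x) = cos(x) and cos(π/2 - x) = sin(x).
So the two sides agree for every real x for which both sides are defined.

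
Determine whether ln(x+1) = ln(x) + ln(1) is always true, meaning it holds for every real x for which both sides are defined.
Claim: ln(x+1) = ln(x) + ln(1).
Test a specific point where both sides are defined: x = 3/2.
LHS = ln(x+1) ≈ 0.9163
RHS = ln(x) + ln(1) ≈ 0.4055
Since 0.9163 ≠ 0.4055, the equation fails at this point, so it cannot hold for every real x for which both sides are defined.
ln(1) = 0, so the right side is just ln(x), which differs from ln(x+1).

Conclusion: No, this is NOT an identity.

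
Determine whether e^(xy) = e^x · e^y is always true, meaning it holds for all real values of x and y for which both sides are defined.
No, this is NOT an identity.

Claim: e^(xy) = e^x · e^y.
Test a specific point where both sides are defined: x = 2, y = 3.
LHS = e^(xy) ≈ 403.4288
RHS = e^x · e^y ≈ 148.4132
Since 403.4288 ≠ 148.4132, the equation fails at this point, so it cannot hold for all real values of x and y for which both sides are defined.
e^x · e^y = e^(x+y), not e^(xy).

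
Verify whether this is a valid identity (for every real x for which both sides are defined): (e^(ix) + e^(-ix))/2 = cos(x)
Claim: (e^(ix) + e^(-ix))/2 = cos(x).
Reasoning: By Euler's formula e^(ix) = cos(x) + i·sin(x) and e^(-ix) = cos(x) - i·sin(x). Adding cancels the sine terms: e^(ix) + e^(-ix) = 2cos(x); divide by 2.
So the two sides agree for every real x for which both sides are defined.

Conclusion: Yes, this is an identity.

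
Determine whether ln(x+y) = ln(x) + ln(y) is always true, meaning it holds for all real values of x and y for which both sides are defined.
No, this is NOT an identity.

Claim: ln(x+y) = ln(x) + ln(y).
Test a specific point where both sides are defined: x = 1/2, y = 5.
LHS = ln(x+y) ≈ 1.7047
RHS = ln(x) + ln(y) ≈ 0.9163
Since 1.7047 ≠ 0.9163, the equation fails at this point, so it cannot hold for all real values of x and y for which both sides are defined.
ln(x) + ln(y) = ln(xy), not ln(x+y).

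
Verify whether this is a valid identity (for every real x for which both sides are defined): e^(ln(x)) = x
Yes, this is an identity.

Claim: e^(ln(x)) = x.
Reasoning: For x > 0, ln(x) is by definition the exponent p such that e^p = x. Raising e to that exponent therefore returns x: e^(ln x) = x.
So the two sides agree for every real x for which both sides are defined.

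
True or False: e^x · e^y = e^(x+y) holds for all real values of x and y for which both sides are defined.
Claim: e^x · e^y = e^(x+y).
Reasoning: This is the law of exponents for a common base: multiplying powers adds exponents. E.g. from the series, (Σ x^j/j!)(Σ y^k/k!) = Σ_m (Σ_{j+k=m} x^j y^k/(j!k!)) = Σ_m (x+y)^m/m! by the binomial theorem.
So the two sides agree for all real values of x and y for which both sides are defined.

Conclusion: True.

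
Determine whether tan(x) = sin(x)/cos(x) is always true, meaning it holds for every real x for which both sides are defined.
Claim: tan(x) = sin(x)/cos(x).
Reasoning: For an angle x whose terminal point on the unit circle is (cos x, sin x), tan(x) is defined as the ratio (second coordinate)/(first coordinate) = sin(x)/cos(x), wherever cos(x) ≠ 0.
So the two sides agree for every real x for which both sides are defined.

Conclusion: Yes, this is an identity.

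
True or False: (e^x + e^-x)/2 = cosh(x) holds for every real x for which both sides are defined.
Claim: (e^x + e^-x)/2 = cosh(x).
Reasoning: This is exactly the definition of the hyperbolic cosine: cosh(x) := (e^x + e^-x)/2.
So the two sides agree for every real x for which both sides are defined.

Conclusion: True.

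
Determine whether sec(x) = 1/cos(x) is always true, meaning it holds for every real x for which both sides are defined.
Claim: sec(x) = 1/cos(x).
Reasoning: sec(x) is by definition the reciprocal of cos(x), wherever cos(x) ≠ 0.
So the two sides agree for every real x for which both sides are defined.

Conclusion: Yes, this is an identity.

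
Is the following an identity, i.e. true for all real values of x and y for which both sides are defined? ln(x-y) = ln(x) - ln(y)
No, this is NOT an identity.

Claim: ln(x-y) = ln(x) - ln(y).
Test a specific point where both sides are defined: x = 2, y = 1/2.
LHS = ln(x-y) ≈ 0.4055
RHS = ln(x) - ln(y) ≈ 1.3863
Since 0.4055 ≠ 1.3863, the equation fails at this point, so it cannot hold for all real values of x and y for which both sides are defined.
ln(x) - ln(y) = ln(x/y), not ln(x-y).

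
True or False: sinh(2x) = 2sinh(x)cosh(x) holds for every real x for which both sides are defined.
True.

Claim: sinh(2x) = 2sinh(x)cosh(x).
Reasoning: 2sinh(x)cosh(x) = 2 · (e^x - e^-x)/2 · (e^x + e^-x)/2 = (e^(2x) - e^(-2x))/2 = sinh(2x).
So the two sides agree for every real x for which both sides are defined.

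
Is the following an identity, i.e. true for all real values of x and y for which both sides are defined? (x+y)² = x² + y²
No, this is NOT an identity.

Claim: (x+y)² = x² + y².
Test a specific point where both sides are defined: x = 1, y = 3/2.
LHS = (x+y)² ≈ 6.2500
RHS = x² + y² ≈ 3.2500
Since 6.2500 ≠ 3.2500, the equation fails at this point, so it cannot hold for all real values of x and y for which both sides are defined.
The correct expansion is (x+y)² = x² + 2xy + y²; the cross term 2xy is missing.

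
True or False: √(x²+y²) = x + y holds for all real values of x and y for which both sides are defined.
Claim: √(x²+y²) = x + y.
Test a specific point where both sides are defined: x = 5, y = -2.
LHS = √(x²+y²) ≈ 5.3852
RHS = x + y ≈ 3.0000
Since 5.3852 ≠ 3.0000, the equation fails at this point, so it cannot hold for all real values of x and y for which both sides are defined.
(x+y)² = x² + 2xy + y², not x² + y², so the square root does not split this way.

Conclusion: False.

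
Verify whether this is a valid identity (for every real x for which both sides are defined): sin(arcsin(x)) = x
Claim: sin(arcsin(x)) = x.
Reasoning: For -1 ≤ x ≤ 1 (where arcsin is defined), arcsin(x) is by definition an angle whose sine equals x. Taking the sine of that angle returns x. (Note the other order, arcsin(sin x) = x, is NOT an identity.)
So the two sides agree for every real x for which both sides are defined.

Conclusion: Yes, this is an identity.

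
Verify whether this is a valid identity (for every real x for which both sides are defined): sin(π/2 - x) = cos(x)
Yes, this is an identity.

Claim: sin(π/2 - x) = cos(x).
Reasoning: Use sin(u - v) = sin(u)cos(v) - cos(u)sin(v) with u = π/2, v = x: sin(π/2)cos(x) - cos(π/2)sin(x) = 1·cos(x) - 0·sin(x) = cos(x).
So the two sides agree for every real x for which both sides are defined.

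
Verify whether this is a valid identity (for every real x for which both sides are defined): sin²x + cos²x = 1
Yes, this is an identity.

Claim: sin²x + cos²x = 1.
Reasoning: The point (cos x, sin x) lies on the unit circle X² + Y² = 1, so cos²x + sin²x = 1 for every real x.
So the two sides agree for every real x for which both sides are defined.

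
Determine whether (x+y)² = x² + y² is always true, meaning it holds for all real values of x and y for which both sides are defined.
No, this is NOT an identity.

Claim: (x+y)² = x² + y².
Test a specific point where both sides are defined: x = -3, y = 5.
LHS = (x+y)² ≈ 4.0000
RHS = x² + y² ≈ 34.0000
Since 4.0000 ≠ 34.0000, the equation fails at this point, so it cannot hold for all real values of x and y for which both sides are defined.
The correct expansion is (x+y)² = x² + 2xy + y²; the cross term 2xy is missing.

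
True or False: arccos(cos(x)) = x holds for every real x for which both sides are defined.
False.

Claim: arccos(cos(x)) = x.
Test a specific point where both sides are defined: x = -π/3.
LHS = arccos(cos(x)) ≈ 1.0472
RHS = x ≈ -1.0472
Since 1.0472 ≠ -1.0472, the equation fails at this point, so it cannot hold for every real x for which both sides are defined.
arccos only returns values in [0, π], so arccos(cos(x)) = x holds only for x in that interval, not for all real x.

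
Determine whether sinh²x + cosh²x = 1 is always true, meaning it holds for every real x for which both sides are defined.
Claim: sinh²x + cosh²x = 1.
Test a specific point where both sides are defined: x = 1.
LHS = sinh²x + cosh²x ≈ 3.7622
RHS = 1 ≈ 1.0000
Since 3.7622 ≠ 1.0000, the equation fails at this point, so it cannot hold for every real x for which both sides are defined.
The correct hyperbolic identity is cosh²x - sinh²x = 1 (a difference); the sum sinh²x + cosh²x equals cosh(2x).

Conclusion: No, this is NOT an identity.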